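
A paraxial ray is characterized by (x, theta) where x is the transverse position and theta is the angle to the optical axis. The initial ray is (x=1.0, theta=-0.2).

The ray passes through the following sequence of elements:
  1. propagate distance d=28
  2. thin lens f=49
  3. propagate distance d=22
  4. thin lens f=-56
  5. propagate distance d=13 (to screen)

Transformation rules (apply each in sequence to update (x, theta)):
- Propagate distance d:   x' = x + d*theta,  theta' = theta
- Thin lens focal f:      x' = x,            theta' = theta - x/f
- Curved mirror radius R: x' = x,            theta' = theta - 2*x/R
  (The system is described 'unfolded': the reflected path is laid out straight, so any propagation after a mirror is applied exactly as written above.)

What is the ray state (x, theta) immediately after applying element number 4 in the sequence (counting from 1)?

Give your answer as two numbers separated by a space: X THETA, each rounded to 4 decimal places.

Initial: x=1.0000 theta=-0.2000
After 1 (propagate distance d=28): x=-4.6000 theta=-0.2000
After 2 (thin lens f=49): x=-4.6000 theta=-26/245 (≈-0.1061)
After 3 (propagate distance d=22): x=-1699/245 (≈-6.9347) theta=-26/245 (≈-0.1061)
After 4 (thin lens f=-56): x=-1699/245 (≈-6.9347) theta=-631/2744 (≈-0.2300)
Rounded to 4 decimal places: x = -6.9347, theta = -0.2300

Answer: -6.9347 -0.2300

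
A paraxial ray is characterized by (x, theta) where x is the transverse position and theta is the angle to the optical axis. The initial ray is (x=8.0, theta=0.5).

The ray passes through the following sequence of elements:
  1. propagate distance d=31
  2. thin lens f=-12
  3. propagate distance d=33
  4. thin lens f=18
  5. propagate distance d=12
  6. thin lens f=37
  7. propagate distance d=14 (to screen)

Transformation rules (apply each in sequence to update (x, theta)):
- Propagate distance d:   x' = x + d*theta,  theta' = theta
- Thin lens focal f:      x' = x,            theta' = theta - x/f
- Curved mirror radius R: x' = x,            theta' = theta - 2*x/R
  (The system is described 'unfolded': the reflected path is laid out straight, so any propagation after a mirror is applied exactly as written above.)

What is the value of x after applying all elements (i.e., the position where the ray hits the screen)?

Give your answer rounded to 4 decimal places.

Answer: -6.9414

Derivation:
Initial: x=8.0000 theta=0.5000
After 1 (propagate distance d=31): x=23.5000 theta=0.5000
After 2 (thin lens f=-12): x=23.5000 theta=59/24 (≈2.4583)
After 3 (propagate distance d=33): x=104.6250 theta=59/24 (≈2.4583)
After 4 (thin lens f=18): x=104.6250 theta=-161/48 (≈-3.3542)
After 5 (propagate distance d=12): x=64.3750 theta=-161/48 (≈-3.3542)
After 6 (thin lens f=37): x=64.3750 theta=-9047/1776 (≈-5.0940)
After 7 (propagate distance d=14 (to screen)): x=-1541/222 (≈-6.9414) theta=-9047/1776 (≈-5.0940)
Rounded to 4 decimal places: x = -6.9414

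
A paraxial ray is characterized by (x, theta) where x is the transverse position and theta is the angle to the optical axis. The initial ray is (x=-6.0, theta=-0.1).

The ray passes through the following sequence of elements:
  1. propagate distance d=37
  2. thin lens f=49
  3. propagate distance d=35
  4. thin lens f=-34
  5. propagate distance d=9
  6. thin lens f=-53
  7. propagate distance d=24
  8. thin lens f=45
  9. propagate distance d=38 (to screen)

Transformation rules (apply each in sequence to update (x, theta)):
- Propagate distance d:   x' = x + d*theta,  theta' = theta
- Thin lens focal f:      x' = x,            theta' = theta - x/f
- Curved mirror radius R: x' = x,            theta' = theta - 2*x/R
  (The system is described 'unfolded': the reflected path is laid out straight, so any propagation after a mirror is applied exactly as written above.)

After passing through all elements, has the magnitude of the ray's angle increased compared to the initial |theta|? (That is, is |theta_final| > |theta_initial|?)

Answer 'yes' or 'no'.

Answer: no

Derivation:
Initial: x=-6.0000 theta=-0.1000
After 1 (propagate distance d=37): x=-9.7000 theta=-0.1000
After 2 (thin lens f=49): x=-9.7000 theta=24/245 (≈0.0980)
After 3 (propagate distance d=35): x=-439/70 (≈-6.2714) theta=24/245 (≈0.0980)
After 4 (thin lens f=-34): x=-439/70 (≈-6.2714) theta=-1441/16660 (≈-0.0865)
After 5 (propagate distance d=9): x=-117451/16660 (≈-7.0499) theta=-1441/16660 (≈-0.0865)
After 6 (thin lens f=-53): x=-117451/16660 (≈-7.0499) theta=-48456/220745 (≈-0.2195)
After 7 (propagate distance d=24): x=-10876679/882980 (≈-12.3181) theta=-48456/220745 (≈-0.2195)
After 8 (thin lens f=45): x=-10876679/882980 (≈-12.3181) theta=2154599/39734100 (≈0.0542)
After 9 (propagate distance d=38 (to screen)): x=-407575793/39734100 (≈-10.2576) theta=2154599/39734100 (≈0.0542)
|theta_initial|=0.1000 |theta_final|=2154599/39734100 (≈0.0542) -> not increased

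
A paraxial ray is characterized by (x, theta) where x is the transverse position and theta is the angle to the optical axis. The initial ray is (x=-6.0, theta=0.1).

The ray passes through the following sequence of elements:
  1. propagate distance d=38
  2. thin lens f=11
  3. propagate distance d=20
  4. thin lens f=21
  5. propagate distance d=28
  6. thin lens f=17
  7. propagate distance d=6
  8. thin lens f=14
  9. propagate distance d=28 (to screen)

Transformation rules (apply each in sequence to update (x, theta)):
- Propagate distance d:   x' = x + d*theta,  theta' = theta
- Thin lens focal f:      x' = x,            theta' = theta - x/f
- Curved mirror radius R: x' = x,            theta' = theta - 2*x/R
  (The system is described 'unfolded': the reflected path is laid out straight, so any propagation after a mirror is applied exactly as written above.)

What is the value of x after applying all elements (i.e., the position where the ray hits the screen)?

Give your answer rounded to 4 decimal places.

Initial: x=-6.0000 theta=0.1000
After 1 (propagate distance d=38): x=-2.2000 theta=0.1000
After 2 (thin lens f=11): x=-2.2000 theta=0.3000
After 3 (propagate distance d=20): x=3.8000 theta=0.3000
After 4 (thin lens f=21): x=3.8000 theta=5/42 (≈0.1190)
After 5 (propagate distance d=28): x=107/15 (≈7.1333) theta=5/42 (≈0.1190)
After 6 (thin lens f=17): x=107/15 (≈7.1333) theta=-1073/3570 (≈-0.3006)
After 7 (propagate distance d=6): x=9514/1785 (≈5.3300) theta=-1073/3570 (≈-0.3006)
After 8 (thin lens f=14): x=9514/1785 (≈5.3300) theta=-1135/1666 (≈-0.6813)
After 9 (propagate distance d=28 (to screen)): x=-24536/1785 (≈-13.7457) theta=-1135/1666 (≈-0.6813)
Rounded to 4 decimal places: x = -13.7457

Answer: -13.7457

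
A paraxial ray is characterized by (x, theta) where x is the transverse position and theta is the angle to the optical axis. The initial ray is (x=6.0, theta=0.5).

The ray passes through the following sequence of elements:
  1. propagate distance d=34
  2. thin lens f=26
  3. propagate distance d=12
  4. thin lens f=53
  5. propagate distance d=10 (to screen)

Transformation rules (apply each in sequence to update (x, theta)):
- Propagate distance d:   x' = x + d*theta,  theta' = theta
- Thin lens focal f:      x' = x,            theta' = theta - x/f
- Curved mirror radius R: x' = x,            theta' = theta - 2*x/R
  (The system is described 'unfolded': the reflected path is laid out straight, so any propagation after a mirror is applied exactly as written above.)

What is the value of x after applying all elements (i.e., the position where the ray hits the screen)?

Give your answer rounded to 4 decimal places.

Initial: x=6.0000 theta=0.5000
After 1 (propagate distance d=34): x=23.0000 theta=0.5000
After 2 (thin lens f=26): x=23.0000 theta=-5/13 (≈-0.3846)
After 3 (propagate distance d=12): x=239/13 (≈18.3846) theta=-5/13 (≈-0.3846)
After 4 (thin lens f=53): x=239/13 (≈18.3846) theta=-504/689 (≈-0.7315)
After 5 (propagate distance d=10 (to screen)): x=7627/689 (≈11.0697) theta=-504/689 (≈-0.7315)
Rounded to 4 decimal places: x = 11.0697

Answer: 11.0697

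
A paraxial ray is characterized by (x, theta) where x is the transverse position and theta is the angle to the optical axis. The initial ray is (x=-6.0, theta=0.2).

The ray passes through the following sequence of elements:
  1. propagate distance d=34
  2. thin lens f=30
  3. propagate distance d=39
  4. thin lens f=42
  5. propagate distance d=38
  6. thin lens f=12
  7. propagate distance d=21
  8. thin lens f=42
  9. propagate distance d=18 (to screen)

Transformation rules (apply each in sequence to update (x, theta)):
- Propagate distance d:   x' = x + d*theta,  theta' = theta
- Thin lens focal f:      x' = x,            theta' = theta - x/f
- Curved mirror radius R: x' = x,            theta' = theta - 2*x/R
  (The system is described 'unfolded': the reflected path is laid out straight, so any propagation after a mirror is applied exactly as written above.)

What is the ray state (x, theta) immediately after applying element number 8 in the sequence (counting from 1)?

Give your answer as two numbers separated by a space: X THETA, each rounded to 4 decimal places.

Initial: x=-6.0000 theta=0.2000
After 1 (propagate distance d=34): x=0.8000 theta=0.2000
After 2 (thin lens f=30): x=0.8000 theta=13/75 (≈0.1733)
After 3 (propagate distance d=39): x=7.5600 theta=13/75 (≈0.1733)
After 4 (thin lens f=42): x=7.5600 theta=-1/150 (≈-0.0067)
After 5 (propagate distance d=38): x=548/75 (≈7.3067) theta=-1/150 (≈-0.0067)
After 6 (thin lens f=12): x=548/75 (≈7.3067) theta=-277/450 (≈-0.6156)
After 7 (propagate distance d=21): x=-5.6200 theta=-277/450 (≈-0.6156)
After 8 (thin lens f=42): x=-5.6200 theta=-607/1260 (≈-0.4817)
Rounded to 4 decimal places: x = -5.6200, theta = -0.4817

Answer: -5.6200 -0.4817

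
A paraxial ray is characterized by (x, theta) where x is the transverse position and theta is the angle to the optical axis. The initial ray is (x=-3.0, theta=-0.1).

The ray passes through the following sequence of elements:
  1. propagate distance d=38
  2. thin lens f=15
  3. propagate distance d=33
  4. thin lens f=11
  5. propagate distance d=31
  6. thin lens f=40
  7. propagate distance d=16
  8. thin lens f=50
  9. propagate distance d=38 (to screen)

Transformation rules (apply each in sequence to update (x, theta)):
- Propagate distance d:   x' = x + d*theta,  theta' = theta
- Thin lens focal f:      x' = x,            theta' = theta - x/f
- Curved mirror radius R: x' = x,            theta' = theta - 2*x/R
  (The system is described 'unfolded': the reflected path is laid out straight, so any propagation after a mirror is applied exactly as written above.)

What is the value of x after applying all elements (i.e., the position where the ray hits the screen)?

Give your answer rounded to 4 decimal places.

Initial: x=-3.0000 theta=-0.1000
After 1 (propagate distance d=38): x=-6.8000 theta=-0.1000
After 2 (thin lens f=15): x=-6.8000 theta=53/150 (≈0.3533)
After 3 (propagate distance d=33): x=4.8600 theta=53/150 (≈0.3533)
After 4 (thin lens f=11): x=4.8600 theta=-73/825 (≈-0.0885)
After 5 (propagate distance d=31): x=3493/1650 (≈2.1170) theta=-73/825 (≈-0.0885)
After 6 (thin lens f=40): x=3493/1650 (≈2.1170) theta=-3111/22000 (≈-0.1414)
After 7 (propagate distance d=16): x=-1201/8250 (≈-0.1456) theta=-3111/22000 (≈-0.1414)
After 8 (thin lens f=50): x=-1201/8250 (≈-0.1456) theta=-228521/1650000 (≈-0.1385)
After 9 (propagate distance d=38 (to screen)): x=-1487333/275000 (≈-5.4085) theta=-228521/1650000 (≈-0.1385)
Rounded to 4 decimal places: x = -5.4085

Answer: -5.4085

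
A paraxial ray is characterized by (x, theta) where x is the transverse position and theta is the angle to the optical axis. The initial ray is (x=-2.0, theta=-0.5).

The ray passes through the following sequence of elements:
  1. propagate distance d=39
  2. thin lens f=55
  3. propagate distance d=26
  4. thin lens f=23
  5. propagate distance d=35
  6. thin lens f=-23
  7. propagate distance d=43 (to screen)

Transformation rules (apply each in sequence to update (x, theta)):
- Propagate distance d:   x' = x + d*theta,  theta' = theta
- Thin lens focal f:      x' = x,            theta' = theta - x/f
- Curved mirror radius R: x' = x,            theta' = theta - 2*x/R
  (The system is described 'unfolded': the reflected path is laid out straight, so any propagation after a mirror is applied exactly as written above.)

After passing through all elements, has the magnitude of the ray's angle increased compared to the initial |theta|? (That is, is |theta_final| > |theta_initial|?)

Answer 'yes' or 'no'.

Initial: x=-2.0000 theta=-0.5000
After 1 (propagate distance d=39): x=-21.5000 theta=-0.5000
After 2 (thin lens f=55): x=-21.5000 theta=-6/55 (≈-0.1091)
After 3 (propagate distance d=26): x=-2677/110 (≈-24.3364) theta=-6/55 (≈-0.1091)
After 4 (thin lens f=23): x=-2677/110 (≈-24.3364) theta=2401/2530 (≈0.9490)
After 5 (propagate distance d=35): x=11232/1265 (≈8.8791) theta=2401/2530 (≈0.9490)
After 6 (thin lens f=-23): x=11232/1265 (≈8.8791) theta=77687/58190 (≈1.3351)
After 7 (propagate distance d=43 (to screen)): x=3857213/58190 (≈66.2865) theta=77687/58190 (≈1.3351)
|theta_initial|=0.5000 |theta_final|=77687/58190 (≈1.3351) -> increased

Answer: yes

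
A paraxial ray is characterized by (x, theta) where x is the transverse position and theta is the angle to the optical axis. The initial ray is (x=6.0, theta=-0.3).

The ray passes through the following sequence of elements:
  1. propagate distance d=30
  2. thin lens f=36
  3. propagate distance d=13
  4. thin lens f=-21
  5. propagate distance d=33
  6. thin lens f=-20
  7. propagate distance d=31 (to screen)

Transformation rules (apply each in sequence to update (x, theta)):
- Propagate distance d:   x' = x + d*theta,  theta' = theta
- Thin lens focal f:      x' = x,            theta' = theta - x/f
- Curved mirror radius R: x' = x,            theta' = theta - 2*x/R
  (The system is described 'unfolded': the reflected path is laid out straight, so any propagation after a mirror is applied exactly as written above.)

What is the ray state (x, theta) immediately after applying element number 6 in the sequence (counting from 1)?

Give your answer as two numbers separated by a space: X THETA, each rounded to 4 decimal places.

Initial: x=6.0000 theta=-0.3000
After 1 (propagate distance d=30): x=-3.0000 theta=-0.3000
After 2 (thin lens f=36): x=-3.0000 theta=-13/60 (≈-0.2167)
After 3 (propagate distance d=13): x=-349/60 (≈-5.8167) theta=-13/60 (≈-0.2167)
After 4 (thin lens f=-21): x=-349/60 (≈-5.8167) theta=-311/630 (≈-0.4937)
After 5 (propagate distance d=33): x=-619/28 (≈-22.1071) theta=-311/630 (≈-0.4937)
After 6 (thin lens f=-20): x=-619/28 (≈-22.1071) theta=-8059/5040 (≈-1.5990)
Rounded to 4 decimal places: x = -22.1071, theta = -1.5990

Answer: -22.1071 -1.5990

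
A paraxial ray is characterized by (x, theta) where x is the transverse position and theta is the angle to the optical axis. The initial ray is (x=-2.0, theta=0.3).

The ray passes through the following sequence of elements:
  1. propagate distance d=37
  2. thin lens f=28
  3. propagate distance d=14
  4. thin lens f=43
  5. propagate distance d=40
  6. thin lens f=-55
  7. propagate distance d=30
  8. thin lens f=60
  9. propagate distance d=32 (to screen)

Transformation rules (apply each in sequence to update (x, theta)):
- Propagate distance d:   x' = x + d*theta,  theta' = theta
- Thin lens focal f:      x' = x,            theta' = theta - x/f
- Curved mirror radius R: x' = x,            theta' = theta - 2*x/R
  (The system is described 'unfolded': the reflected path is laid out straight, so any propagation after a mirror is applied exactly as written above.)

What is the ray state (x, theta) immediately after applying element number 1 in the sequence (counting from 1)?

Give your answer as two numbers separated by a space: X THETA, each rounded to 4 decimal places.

Initial: x=-2.0000 theta=0.3000
After 1 (propagate distance d=37): x=9.1000 theta=0.3000
Rounded to 4 decimal places: x = 9.1000, theta = 0.3000

Answer: 9.1000 0.3000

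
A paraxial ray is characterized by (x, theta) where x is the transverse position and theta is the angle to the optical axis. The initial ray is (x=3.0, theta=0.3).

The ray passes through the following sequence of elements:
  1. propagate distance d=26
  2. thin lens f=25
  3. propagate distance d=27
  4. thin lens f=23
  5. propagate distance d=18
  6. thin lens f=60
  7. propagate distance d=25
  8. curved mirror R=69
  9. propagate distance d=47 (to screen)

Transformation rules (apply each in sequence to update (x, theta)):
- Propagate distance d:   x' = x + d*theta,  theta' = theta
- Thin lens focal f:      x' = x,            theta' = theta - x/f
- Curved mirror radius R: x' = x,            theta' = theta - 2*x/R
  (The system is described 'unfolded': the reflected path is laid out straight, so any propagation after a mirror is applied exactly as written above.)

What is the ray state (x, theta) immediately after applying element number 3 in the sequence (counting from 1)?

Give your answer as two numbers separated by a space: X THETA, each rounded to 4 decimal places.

Answer: 7.2360 -0.1320

Derivation:
Initial: x=3.0000 theta=0.3000
After 1 (propagate distance d=26): x=10.8000 theta=0.3000
After 2 (thin lens f=25): x=10.8000 theta=-0.1320
After 3 (propagate distance d=27): x=7.2360 theta=-0.1320
Rounded to 4 decimal places: x = 7.2360, theta = -0.1320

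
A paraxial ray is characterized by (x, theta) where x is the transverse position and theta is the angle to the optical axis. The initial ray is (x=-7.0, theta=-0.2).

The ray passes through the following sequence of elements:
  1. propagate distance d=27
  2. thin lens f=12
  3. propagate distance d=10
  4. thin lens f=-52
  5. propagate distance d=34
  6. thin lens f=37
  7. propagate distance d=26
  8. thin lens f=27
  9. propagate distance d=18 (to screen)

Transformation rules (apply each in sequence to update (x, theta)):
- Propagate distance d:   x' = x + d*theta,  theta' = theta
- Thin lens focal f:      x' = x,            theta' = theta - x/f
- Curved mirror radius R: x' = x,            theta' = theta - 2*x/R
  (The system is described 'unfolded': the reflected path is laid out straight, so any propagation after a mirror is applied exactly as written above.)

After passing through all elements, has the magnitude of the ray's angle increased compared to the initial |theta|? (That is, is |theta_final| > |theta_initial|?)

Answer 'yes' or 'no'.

Answer: yes

Derivation:
Initial: x=-7.0000 theta=-0.2000
After 1 (propagate distance d=27): x=-12.4000 theta=-0.2000
After 2 (thin lens f=12): x=-12.4000 theta=5/6 (≈0.8333)
After 3 (propagate distance d=10): x=-61/15 (≈-4.0667) theta=5/6 (≈0.8333)
After 4 (thin lens f=-52): x=-61/15 (≈-4.0667) theta=589/780 (≈0.7551)
After 5 (propagate distance d=34): x=2809/130 (≈21.6077) theta=589/780 (≈0.7551)
After 6 (thin lens f=37): x=2809/130 (≈21.6077) theta=4939/28860 (≈0.1711)
After 7 (propagate distance d=26): x=188003/7215 (≈26.0572) theta=4939/28860 (≈0.1711)
After 8 (thin lens f=27): x=188003/7215 (≈26.0572) theta=-618659/779220 (≈-0.7939)
After 9 (propagate distance d=18 (to screen)): x=509359/43290 (≈11.7662) theta=-618659/779220 (≈-0.7939)
|theta_initial|=0.2000 |theta_final|=618659/779220 (≈0.7939) -> increased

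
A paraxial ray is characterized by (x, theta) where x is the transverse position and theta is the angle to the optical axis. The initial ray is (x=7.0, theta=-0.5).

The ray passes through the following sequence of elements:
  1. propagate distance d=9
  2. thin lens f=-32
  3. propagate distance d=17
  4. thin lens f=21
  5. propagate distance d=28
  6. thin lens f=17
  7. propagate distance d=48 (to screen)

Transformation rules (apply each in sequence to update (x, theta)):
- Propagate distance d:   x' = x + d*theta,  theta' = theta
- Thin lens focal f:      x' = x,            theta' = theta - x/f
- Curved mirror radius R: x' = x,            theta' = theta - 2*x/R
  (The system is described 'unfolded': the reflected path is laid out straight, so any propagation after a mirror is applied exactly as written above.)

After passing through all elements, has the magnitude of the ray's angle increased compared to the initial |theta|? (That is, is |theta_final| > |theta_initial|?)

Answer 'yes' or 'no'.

Initial: x=7.0000 theta=-0.5000
After 1 (propagate distance d=9): x=2.5000 theta=-0.5000
After 2 (thin lens f=-32): x=2.5000 theta=-27/64 (≈-0.4219)
After 3 (propagate distance d=17): x=-299/64 (≈-4.6719) theta=-27/64 (≈-0.4219)
After 4 (thin lens f=21): x=-299/64 (≈-4.6719) theta=-67/336 (≈-0.1994)
After 5 (propagate distance d=28): x=-1969/192 (≈-10.2552) theta=-67/336 (≈-0.1994)
After 6 (thin lens f=17): x=-1969/192 (≈-10.2552) theta=9227/22848 (≈0.4038)
After 7 (propagate distance d=48 (to screen)): x=208585/22848 (≈9.1292) theta=9227/22848 (≈0.4038)
|theta_initial|=0.5000 |theta_final|=9227/22848 (≈0.4038) -> not increased

Answer: no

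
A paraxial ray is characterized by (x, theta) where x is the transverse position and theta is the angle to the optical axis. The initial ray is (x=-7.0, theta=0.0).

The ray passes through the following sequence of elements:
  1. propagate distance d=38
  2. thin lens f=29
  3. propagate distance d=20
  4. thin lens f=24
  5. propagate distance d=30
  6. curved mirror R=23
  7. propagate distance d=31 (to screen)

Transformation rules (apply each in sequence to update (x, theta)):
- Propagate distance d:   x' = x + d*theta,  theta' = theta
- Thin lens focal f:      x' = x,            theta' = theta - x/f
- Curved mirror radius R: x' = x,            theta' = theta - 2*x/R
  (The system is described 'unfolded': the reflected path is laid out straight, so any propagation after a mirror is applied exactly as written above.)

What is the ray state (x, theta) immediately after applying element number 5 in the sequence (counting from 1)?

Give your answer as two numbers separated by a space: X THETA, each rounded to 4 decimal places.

Initial: x=-7.0000 theta=0.0000
After 1 (propagate distance d=38): x=-7.0000 theta=0.0000
After 2 (thin lens f=29): x=-7.0000 theta=7/29 (≈0.2414)
After 3 (propagate distance d=20): x=-63/29 (≈-2.1724) theta=7/29 (≈0.2414)
After 4 (thin lens f=24): x=-63/29 (≈-2.1724) theta=77/232 (≈0.3319)
After 5 (propagate distance d=30): x=903/116 (≈7.7845) theta=77/232 (≈0.3319)
Rounded to 4 decimal places: x = 7.7845, theta = 0.3319

Answer: 7.7845 0.3319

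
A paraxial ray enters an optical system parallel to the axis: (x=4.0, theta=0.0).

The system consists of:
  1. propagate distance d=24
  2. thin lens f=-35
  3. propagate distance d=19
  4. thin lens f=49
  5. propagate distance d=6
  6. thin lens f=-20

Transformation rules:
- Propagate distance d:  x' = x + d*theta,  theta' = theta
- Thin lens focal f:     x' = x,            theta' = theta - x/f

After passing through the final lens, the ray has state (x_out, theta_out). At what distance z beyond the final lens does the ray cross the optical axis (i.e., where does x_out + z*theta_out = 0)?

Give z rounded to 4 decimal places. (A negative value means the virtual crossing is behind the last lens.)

Answer: -20.7949

Derivation:
Initial: x=4.0000 theta=0.0000
After 1 (propagate distance d=24): x=4.0000 theta=0.0000
After 2 (thin lens f=-35): x=4.0000 theta=4/35 (≈0.1143)
After 3 (propagate distance d=19): x=216/35 (≈6.1714) theta=4/35 (≈0.1143)
After 4 (thin lens f=49): x=216/35 (≈6.1714) theta=-4/343 (≈-0.0117)
After 5 (propagate distance d=6): x=10464/1715 (≈6.1015) theta=-4/343 (≈-0.0117)
After 6 (thin lens f=-20): x=10464/1715 (≈6.1015) theta=2516/8575 (≈0.2934)
z_focus = -x_out/theta_out = -(10464/1715)/(2516/8575) = -13080/629 ≈ -20.7949
Rounded to 4 decimal places: z = -20.7949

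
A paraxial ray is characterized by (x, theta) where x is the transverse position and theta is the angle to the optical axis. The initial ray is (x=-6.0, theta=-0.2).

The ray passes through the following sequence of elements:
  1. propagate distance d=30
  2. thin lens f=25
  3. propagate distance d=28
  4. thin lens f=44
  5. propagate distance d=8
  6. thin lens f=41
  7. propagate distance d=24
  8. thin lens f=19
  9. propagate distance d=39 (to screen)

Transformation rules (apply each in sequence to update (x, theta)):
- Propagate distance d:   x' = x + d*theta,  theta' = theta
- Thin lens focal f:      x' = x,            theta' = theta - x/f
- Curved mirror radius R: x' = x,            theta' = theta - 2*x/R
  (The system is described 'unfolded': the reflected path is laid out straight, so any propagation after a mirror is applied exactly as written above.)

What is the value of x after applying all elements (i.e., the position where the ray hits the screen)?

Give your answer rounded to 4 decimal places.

Answer: 6.7598

Derivation:
Initial: x=-6.0000 theta=-0.2000
After 1 (propagate distance d=30): x=-12.0000 theta=-0.2000
After 2 (thin lens f=25): x=-12.0000 theta=0.2800
After 3 (propagate distance d=28): x=-4.1600 theta=0.2800
After 4 (thin lens f=44): x=-4.1600 theta=103/275 (≈0.3745)
After 5 (propagate distance d=8): x=-64/55 (≈-1.1636) theta=103/275 (≈0.3745)
After 6 (thin lens f=41): x=-64/55 (≈-1.1636) theta=413/1025 (≈0.4029)
After 7 (propagate distance d=24): x=95912/11275 (≈8.5066) theta=413/1025 (≈0.4029)
After 8 (thin lens f=19): x=95912/11275 (≈8.5066) theta=-101/2255 (≈-0.0448)
After 9 (propagate distance d=39 (to screen)): x=76217/11275 (≈6.7598) theta=-101/2255 (≈-0.0448)
Rounded to 4 decimal places: x = 6.7598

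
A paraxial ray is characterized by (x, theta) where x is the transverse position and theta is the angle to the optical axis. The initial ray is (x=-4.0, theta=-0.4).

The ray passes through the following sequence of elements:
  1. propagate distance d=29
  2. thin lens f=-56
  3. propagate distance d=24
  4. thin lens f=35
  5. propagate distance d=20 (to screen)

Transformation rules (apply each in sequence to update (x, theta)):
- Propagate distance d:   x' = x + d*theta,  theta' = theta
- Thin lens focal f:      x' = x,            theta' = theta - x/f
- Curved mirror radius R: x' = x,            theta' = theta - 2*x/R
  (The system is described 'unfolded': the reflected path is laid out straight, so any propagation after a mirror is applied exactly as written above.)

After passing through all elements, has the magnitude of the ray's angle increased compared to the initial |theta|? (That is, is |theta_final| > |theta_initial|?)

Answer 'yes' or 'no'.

Answer: no

Derivation:
Initial: x=-4.0000 theta=-0.4000
After 1 (propagate distance d=29): x=-15.6000 theta=-0.4000
After 2 (thin lens f=-56): x=-15.6000 theta=-19/28 (≈-0.6786)
After 3 (propagate distance d=24): x=-1116/35 (≈-31.8857) theta=-19/28 (≈-0.6786)
After 4 (thin lens f=35): x=-1116/35 (≈-31.8857) theta=1139/4900 (≈0.2324)
After 5 (propagate distance d=20 (to screen)): x=-6673/245 (≈-27.2367) theta=1139/4900 (≈0.2324)
|theta_initial|=0.4000 |theta_final|=1139/4900 (≈0.2324) -> not increased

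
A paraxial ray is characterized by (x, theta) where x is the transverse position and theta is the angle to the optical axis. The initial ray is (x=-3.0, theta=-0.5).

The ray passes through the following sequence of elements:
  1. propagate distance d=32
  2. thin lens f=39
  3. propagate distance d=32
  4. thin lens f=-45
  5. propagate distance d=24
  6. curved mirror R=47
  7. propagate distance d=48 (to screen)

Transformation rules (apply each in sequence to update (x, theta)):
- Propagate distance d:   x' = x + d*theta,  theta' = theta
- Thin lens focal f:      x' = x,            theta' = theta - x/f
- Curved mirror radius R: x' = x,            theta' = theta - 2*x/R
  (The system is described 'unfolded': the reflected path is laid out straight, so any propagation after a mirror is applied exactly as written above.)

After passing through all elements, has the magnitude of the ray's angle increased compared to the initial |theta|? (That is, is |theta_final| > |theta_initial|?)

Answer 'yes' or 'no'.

Answer: yes

Derivation:
Initial: x=-3.0000 theta=-0.5000
After 1 (propagate distance d=32): x=-19.0000 theta=-0.5000
After 2 (thin lens f=39): x=-19.0000 theta=-1/78 (≈-0.0128)
After 3 (propagate distance d=32): x=-757/39 (≈-19.4103) theta=-1/78 (≈-0.0128)
After 4 (thin lens f=-45): x=-757/39 (≈-19.4103) theta=-1559/3510 (≈-0.4442)
After 5 (propagate distance d=24): x=-17591/585 (≈-30.0701) theta=-1559/3510 (≈-0.4442)
After 6 (curved mirror R=47): x=-17591/585 (≈-30.0701) theta=137819/164970 (≈0.8354)
After 7 (propagate distance d=48 (to screen)): x=18385/1833 (≈10.0300) theta=137819/164970 (≈0.8354)
|theta_initial|=0.5000 |theta_final|=137819/164970 (≈0.8354) -> increased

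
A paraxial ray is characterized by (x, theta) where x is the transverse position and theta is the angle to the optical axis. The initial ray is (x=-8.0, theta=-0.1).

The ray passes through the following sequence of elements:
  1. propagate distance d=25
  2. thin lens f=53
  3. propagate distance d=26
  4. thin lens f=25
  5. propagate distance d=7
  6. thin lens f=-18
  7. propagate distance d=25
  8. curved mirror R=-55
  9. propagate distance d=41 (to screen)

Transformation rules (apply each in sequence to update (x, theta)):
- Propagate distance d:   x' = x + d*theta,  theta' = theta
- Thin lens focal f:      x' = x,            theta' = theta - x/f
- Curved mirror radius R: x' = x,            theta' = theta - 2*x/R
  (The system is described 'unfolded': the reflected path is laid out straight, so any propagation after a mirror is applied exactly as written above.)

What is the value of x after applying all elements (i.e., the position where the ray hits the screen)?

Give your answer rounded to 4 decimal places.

Initial: x=-8.0000 theta=-0.1000
After 1 (propagate distance d=25): x=-10.5000 theta=-0.1000
After 2 (thin lens f=53): x=-10.5000 theta=26/265 (≈0.0981)
After 3 (propagate distance d=26): x=-4213/530 (≈-7.9491) theta=26/265 (≈0.0981)
After 4 (thin lens f=25): x=-4213/530 (≈-7.9491) theta=5513/13250 (≈0.4161)
After 5 (propagate distance d=7): x=-33367/6625 (≈-5.0365) theta=5513/13250 (≈0.4161)
After 6 (thin lens f=-18): x=-33367/6625 (≈-5.0365) theta=65/477 (≈0.1363)
After 7 (propagate distance d=25): x=-97178/59625 (≈-1.6298) theta=65/477 (≈0.1363)
After 8 (curved mirror R=-55): x=-97178/59625 (≈-1.6298) theta=84173/1093125 (≈0.0770)
After 9 (propagate distance d=41 (to screen)): x=5008489/3279375 (≈1.5273) theta=84173/1093125 (≈0.0770)
Rounded to 4 decimal places: x = 1.5273

Answer: 1.5273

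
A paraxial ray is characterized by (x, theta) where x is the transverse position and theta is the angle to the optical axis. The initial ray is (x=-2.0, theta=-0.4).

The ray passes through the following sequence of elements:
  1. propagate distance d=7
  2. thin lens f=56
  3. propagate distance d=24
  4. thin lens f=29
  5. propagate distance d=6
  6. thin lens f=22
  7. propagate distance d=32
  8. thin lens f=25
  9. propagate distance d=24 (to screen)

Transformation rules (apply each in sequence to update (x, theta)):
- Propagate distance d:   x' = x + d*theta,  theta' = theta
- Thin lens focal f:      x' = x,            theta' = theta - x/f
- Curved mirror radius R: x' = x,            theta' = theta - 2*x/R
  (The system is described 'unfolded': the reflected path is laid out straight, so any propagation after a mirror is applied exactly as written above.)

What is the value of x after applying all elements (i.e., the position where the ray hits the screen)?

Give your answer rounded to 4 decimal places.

Answer: 15.7629

Derivation:
Initial: x=-2.0000 theta=-0.4000
After 1 (propagate distance d=7): x=-4.8000 theta=-0.4000
After 2 (thin lens f=56): x=-4.8000 theta=-11/35 (≈-0.3143)
After 3 (propagate distance d=24): x=-432/35 (≈-12.3429) theta=-11/35 (≈-0.3143)
After 4 (thin lens f=29): x=-432/35 (≈-12.3429) theta=113/1015 (≈0.1113)
After 5 (propagate distance d=6): x=-2370/203 (≈-11.6749) theta=113/1015 (≈0.1113)
After 6 (thin lens f=22): x=-2370/203 (≈-11.6749) theta=1024/1595 (≈0.6420)
After 7 (propagate distance d=32): x=99026/11165 (≈8.8693) theta=1024/1595 (≈0.6420)
After 8 (thin lens f=25): x=99026/11165 (≈8.8693) theta=80174/279125 (≈0.2872)
After 9 (propagate distance d=24 (to screen)): x=4399826/279125 (≈15.7629) theta=80174/279125 (≈0.2872)
Rounded to 4 decimal places: x = 15.7629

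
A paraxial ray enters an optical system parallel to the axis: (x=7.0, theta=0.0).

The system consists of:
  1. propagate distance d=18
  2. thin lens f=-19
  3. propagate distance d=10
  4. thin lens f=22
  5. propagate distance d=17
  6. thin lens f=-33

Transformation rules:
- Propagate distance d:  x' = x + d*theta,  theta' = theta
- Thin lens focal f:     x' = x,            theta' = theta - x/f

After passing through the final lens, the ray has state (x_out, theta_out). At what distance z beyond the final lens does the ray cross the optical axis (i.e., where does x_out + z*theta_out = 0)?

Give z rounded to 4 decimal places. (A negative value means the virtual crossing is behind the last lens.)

Answer: -59.4688

Derivation:
Initial: x=7.0000 theta=0.0000
After 1 (propagate distance d=18): x=7.0000 theta=0.0000
After 2 (thin lens f=-19): x=7.0000 theta=7/19 (≈0.3684)
After 3 (propagate distance d=10): x=203/19 (≈10.6842) theta=7/19 (≈0.3684)
After 4 (thin lens f=22): x=203/19 (≈10.6842) theta=-49/418 (≈-0.1172)
After 5 (propagate distance d=17): x=3633/418 (≈8.6914) theta=-49/418 (≈-0.1172)
After 6 (thin lens f=-33): x=3633/418 (≈8.6914) theta=336/2299 (≈0.1462)
z_focus = -x_out/theta_out = -(3633/418)/(336/2299) = -1903/32 ≈ -59.4688
Rounded to 4 decimal places: z = -59.4688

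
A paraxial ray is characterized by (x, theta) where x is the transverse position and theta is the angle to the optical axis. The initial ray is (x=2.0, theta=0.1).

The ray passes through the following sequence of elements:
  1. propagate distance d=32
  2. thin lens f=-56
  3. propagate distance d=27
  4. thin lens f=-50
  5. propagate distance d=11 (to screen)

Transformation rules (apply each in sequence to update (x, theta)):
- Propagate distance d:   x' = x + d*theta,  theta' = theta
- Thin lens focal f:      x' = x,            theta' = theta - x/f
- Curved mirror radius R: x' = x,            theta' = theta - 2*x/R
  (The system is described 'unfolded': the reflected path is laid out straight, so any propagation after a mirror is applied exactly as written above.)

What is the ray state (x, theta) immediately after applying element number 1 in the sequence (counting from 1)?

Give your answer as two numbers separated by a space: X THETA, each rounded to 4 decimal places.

Answer: 5.2000 0.1000

Derivation:
Initial: x=2.0000 theta=0.1000
After 1 (propagate distance d=32): x=5.2000 theta=0.1000
Rounded to 4 decimal places: x = 5.2000, theta = 0.1000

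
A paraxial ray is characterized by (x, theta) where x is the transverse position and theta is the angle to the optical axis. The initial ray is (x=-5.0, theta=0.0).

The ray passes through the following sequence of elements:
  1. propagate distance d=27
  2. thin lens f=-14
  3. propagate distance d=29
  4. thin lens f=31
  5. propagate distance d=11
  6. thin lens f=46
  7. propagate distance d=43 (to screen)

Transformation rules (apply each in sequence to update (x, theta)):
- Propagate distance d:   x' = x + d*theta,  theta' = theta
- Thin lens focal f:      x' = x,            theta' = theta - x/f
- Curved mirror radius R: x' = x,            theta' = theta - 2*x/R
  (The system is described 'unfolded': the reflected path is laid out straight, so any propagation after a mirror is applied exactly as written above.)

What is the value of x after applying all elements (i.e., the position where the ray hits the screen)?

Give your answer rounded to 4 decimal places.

Answer: 5.0423

Derivation:
Initial: x=-5.0000 theta=0.0000
After 1 (propagate distance d=27): x=-5.0000 theta=0.0000
After 2 (thin lens f=-14): x=-5.0000 theta=-5/14 (≈-0.3571)
After 3 (propagate distance d=29): x=-215/14 (≈-15.3571) theta=-5/14 (≈-0.3571)
After 4 (thin lens f=31): x=-215/14 (≈-15.3571) theta=30/217 (≈0.1382)
After 5 (propagate distance d=11): x=-6005/434 (≈-13.8364) theta=30/217 (≈0.1382)
After 6 (thin lens f=46): x=-6005/434 (≈-13.8364) theta=8765/19964 (≈0.4390)
After 7 (propagate distance d=43 (to screen)): x=100665/19964 (≈5.0423) theta=8765/19964 (≈0.4390)
Rounded to 4 decimal places: x = 5.0423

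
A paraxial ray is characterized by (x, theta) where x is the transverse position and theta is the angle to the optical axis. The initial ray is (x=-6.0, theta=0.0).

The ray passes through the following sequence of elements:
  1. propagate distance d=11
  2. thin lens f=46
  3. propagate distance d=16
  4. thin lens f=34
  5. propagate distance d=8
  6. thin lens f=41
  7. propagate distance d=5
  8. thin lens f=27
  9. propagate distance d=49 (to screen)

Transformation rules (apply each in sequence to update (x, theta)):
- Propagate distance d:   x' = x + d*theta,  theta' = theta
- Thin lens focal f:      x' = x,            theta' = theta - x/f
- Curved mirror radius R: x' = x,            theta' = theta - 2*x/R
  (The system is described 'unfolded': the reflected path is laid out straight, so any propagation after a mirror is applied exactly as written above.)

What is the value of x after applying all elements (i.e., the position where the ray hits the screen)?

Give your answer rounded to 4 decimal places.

Answer: 14.7538

Derivation:
Initial: x=-6.0000 theta=0.0000
After 1 (propagate distance d=11): x=-6.0000 theta=0.0000
After 2 (thin lens f=46): x=-6.0000 theta=3/23 (≈0.1304)
After 3 (propagate distance d=16): x=-90/23 (≈-3.9130) theta=3/23 (≈0.1304)
After 4 (thin lens f=34): x=-90/23 (≈-3.9130) theta=96/391 (≈0.2455)
After 5 (propagate distance d=8): x=-762/391 (≈-1.9488) theta=96/391 (≈0.2455)
After 6 (thin lens f=41): x=-762/391 (≈-1.9488) theta=4698/16031 (≈0.2931)
After 7 (propagate distance d=5): x=-456/943 (≈-0.4836) theta=4698/16031 (≈0.2931)
After 8 (thin lens f=27): x=-456/943 (≈-0.4836) theta=44866/144279 (≈0.3110)
After 9 (propagate distance d=49 (to screen)): x=2128666/144279 (≈14.7538) theta=44866/144279 (≈0.3110)
Rounded to 4 decimal places: x = 14.7538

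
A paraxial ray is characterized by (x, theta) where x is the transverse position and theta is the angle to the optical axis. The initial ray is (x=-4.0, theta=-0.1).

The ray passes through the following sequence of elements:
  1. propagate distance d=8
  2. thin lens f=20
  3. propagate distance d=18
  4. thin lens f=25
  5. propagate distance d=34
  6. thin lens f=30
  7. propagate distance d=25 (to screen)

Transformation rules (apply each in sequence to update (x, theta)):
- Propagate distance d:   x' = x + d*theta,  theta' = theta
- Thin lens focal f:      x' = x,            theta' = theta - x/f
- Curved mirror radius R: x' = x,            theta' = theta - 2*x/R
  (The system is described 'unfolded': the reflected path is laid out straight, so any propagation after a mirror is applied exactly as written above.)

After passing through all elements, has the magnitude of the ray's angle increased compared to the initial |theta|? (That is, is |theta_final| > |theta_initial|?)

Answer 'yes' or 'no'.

Answer: no

Derivation:
Initial: x=-4.0000 theta=-0.1000
After 1 (propagate distance d=8): x=-4.8000 theta=-0.1000
After 2 (thin lens f=20): x=-4.8000 theta=0.1400
After 3 (propagate distance d=18): x=-2.2800 theta=0.1400
After 4 (thin lens f=25): x=-2.2800 theta=0.2312
After 5 (propagate distance d=34): x=5.5808 theta=0.2312
After 6 (thin lens f=30): x=5.5808 theta=847/18750 (≈0.0452)
After 7 (propagate distance d=25 (to screen)): x=25163/3750 (≈6.7101) theta=847/18750 (≈0.0452)
|theta_initial|=0.1000 |theta_final|=847/18750 (≈0.0452) -> not increased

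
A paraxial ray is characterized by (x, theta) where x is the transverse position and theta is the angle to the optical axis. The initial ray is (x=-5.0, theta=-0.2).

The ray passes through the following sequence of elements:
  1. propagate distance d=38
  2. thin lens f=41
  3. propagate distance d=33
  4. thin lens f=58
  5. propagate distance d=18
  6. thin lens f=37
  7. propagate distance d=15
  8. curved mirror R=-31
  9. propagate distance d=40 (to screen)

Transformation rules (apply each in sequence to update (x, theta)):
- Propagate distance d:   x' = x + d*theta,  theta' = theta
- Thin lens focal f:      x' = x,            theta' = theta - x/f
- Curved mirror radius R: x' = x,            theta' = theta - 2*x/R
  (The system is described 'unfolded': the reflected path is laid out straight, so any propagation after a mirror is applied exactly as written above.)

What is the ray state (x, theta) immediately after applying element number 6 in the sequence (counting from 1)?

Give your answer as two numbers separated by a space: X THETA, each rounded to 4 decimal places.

Initial: x=-5.0000 theta=-0.2000
After 1 (propagate distance d=38): x=-12.6000 theta=-0.2000
After 2 (thin lens f=41): x=-12.6000 theta=22/205 (≈0.1073)
After 3 (propagate distance d=33): x=-1857/205 (≈-9.0585) theta=22/205 (≈0.1073)
After 4 (thin lens f=58): x=-1857/205 (≈-9.0585) theta=3133/11890 (≈0.2635)
After 5 (propagate distance d=18): x=-25656/5945 (≈-4.3156) theta=3133/11890 (≈0.2635)
After 6 (thin lens f=37): x=-25656/5945 (≈-4.3156) theta=167233/439930 (≈0.3801)
Rounded to 4 decimal places: x = -4.3156, theta = 0.3801

Answer: -4.3156 0.3801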